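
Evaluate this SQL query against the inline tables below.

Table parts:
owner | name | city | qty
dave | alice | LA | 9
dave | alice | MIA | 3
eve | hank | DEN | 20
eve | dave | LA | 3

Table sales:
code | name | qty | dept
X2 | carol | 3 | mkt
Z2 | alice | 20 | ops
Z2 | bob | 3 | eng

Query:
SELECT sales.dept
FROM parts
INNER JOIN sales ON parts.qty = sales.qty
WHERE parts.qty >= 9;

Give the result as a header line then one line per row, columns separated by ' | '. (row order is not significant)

After JOIN sales (5 rows):
parts.owner | parts.name | parts.city | parts.qty | sales.code | sales.name | sales.qty | sales.dept
dave | alice | MIA | 3 | X2 | carol | 3 | mkt
dave | alice | MIA | 3 | Z2 | bob | 3 | eng
eve | hank | DEN | 20 | Z2 | alice | 20 | ops
eve | dave | LA | 3 | X2 | carol | 3 | mkt
eve | dave | LA | 3 | Z2 | bob | 3 | eng
After WHERE (1 rows):
parts.owner | parts.name | parts.city | parts.qty | sales.code | sales.name | sales.qty | sales.dept
eve | hank | DEN | 20 | Z2 | alice | 20 | ops
After SELECT (1 rows):
sales.dept
ops

== RESULT ==
sales.dept
ops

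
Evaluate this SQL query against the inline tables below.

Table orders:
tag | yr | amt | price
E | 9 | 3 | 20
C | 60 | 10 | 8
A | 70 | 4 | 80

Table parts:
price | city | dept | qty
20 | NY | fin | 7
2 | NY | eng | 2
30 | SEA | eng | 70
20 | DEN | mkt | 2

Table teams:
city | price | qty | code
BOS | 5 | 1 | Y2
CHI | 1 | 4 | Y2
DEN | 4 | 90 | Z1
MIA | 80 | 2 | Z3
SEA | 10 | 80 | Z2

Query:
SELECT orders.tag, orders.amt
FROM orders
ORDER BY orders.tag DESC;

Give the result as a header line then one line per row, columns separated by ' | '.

After SELECT (3 rows):
orders.tag | orders.amt
E | 3
C | 10
A | 4
After ORDER BY (3 rows):
orders.tag | orders.amt
E | 3
C | 10
A | 4

== RESULT ==
orders.tag | orders.amt
E | 3
C | 10
A | 4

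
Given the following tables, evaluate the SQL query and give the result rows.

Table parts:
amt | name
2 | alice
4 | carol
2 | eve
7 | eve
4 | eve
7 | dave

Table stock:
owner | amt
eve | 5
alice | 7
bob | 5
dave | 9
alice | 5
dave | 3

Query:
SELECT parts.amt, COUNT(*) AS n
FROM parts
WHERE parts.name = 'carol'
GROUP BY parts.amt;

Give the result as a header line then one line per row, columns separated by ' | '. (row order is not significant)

== RESULT ==
parts.amt | n
4 | 1

Derivation:
After WHERE (1 rows):
parts.amt | parts.name
4 | carol
After GROUP BY (1 rows):
parts.amt | n
4 | 1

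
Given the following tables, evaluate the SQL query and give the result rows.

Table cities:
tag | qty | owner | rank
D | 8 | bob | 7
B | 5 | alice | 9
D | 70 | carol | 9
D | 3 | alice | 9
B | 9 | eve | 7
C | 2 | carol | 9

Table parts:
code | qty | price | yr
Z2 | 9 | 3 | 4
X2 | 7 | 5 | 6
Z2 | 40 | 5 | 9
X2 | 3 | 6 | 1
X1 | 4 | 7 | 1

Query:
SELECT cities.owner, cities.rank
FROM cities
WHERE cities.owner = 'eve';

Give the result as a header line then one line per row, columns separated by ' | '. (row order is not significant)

== RESULT ==
cities.owner | cities.rank
eve | 7

Derivation:
After WHERE (1 rows):
cities.tag | cities.qty | cities.owner | cities.rank
B | 9 | eve | 7
After SELECT (1 rows):
cities.owner | cities.rank
eve | 7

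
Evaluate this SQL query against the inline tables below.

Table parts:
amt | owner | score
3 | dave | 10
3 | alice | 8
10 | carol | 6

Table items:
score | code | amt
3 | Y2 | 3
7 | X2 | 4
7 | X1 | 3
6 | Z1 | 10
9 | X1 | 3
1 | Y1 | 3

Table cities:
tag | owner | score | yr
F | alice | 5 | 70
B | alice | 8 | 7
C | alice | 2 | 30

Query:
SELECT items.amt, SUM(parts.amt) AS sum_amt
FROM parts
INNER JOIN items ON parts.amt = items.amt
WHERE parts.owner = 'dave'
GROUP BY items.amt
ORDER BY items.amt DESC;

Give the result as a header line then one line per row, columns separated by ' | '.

== RESULT ==
items.amt | sum_amt
3 | 12

Derivation:
After JOIN items (9 rows):
parts.amt | parts.owner | parts.score | items.score | items.code | items.amt
3 | dave | 10 | 3 | Y2 | 3
3 | dave | 10 | 7 | X1 | 3
3 | dave | 10 | 9 | X1 | 3
3 | dave | 10 | 1 | Y1 | 3
3 | alice | 8 | 3 | Y2 | 3
3 | alice | 8 | 7 | X1 | 3
3 | alice | 8 | 9 | X1 | 3
3 | alice | 8 | 1 | Y1 | 3
10 | carol | 6 | 6 | Z1 | 10
After WHERE (4 rows):
parts.amt | parts.owner | parts.score | items.score | items.code | items.amt
3 | dave | 10 | 3 | Y2 | 3
3 | dave | 10 | 7 | X1 | 3
3 | dave | 10 | 9 | X1 | 3
3 | dave | 10 | 1 | Y1 | 3
After GROUP BY (1 rows):
items.amt | sum_amt
3 | 12
After ORDER BY (1 rows):
items.amt | sum_amt
3 | 12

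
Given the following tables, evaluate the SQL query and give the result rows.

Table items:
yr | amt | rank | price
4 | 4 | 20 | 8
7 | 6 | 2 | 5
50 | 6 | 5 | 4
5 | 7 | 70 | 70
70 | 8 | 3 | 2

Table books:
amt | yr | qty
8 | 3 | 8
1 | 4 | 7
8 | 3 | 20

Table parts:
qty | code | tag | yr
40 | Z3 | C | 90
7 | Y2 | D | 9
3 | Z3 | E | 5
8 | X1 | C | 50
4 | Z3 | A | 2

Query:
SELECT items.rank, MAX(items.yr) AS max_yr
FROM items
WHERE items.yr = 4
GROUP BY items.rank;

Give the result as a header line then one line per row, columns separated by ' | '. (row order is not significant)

== RESULT ==
items.rank | max_yr
20 | 4

Derivation:
After WHERE (1 rows):
items.yr | items.amt | items.rank | items.price
4 | 4 | 20 | 8
After GROUP BY (1 rows):
items.rank | max_yr
20 | 4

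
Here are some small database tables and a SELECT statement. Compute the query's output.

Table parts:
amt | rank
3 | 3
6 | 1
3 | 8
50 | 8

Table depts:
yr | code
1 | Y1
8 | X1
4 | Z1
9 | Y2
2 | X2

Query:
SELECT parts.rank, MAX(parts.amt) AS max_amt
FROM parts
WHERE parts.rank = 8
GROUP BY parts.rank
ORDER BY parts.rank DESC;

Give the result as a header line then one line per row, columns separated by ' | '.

== RESULT ==
parts.rank | max_amt
8 | 50

Derivation:
After WHERE (2 rows):
parts.amt | parts.rank
3 | 8
50 | 8
After GROUP BY (1 rows):
parts.rank | max_amt
8 | 50
After ORDER BY (1 rows):
parts.rank | max_amt
8 | 50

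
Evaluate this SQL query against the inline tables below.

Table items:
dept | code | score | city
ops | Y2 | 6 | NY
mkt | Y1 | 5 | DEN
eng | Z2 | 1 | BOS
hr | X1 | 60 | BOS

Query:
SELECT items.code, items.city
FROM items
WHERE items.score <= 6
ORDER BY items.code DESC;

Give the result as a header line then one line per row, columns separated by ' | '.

== RESULT ==
items.code | items.city
Z2 | BOS
Y2 | NY
Y1 | DEN

Derivation:
After WHERE (3 rows):
items.dept | items.code | items.score | items.city
ops | Y2 | 6 | NY
mkt | Y1 | 5 | DEN
eng | Z2 | 1 | BOS
After SELECT (3 rows):
items.code | items.city
Y2 | NY
Y1 | DEN
Z2 | BOS
After ORDER BY (3 rows):
items.code | items.city
Z2 | BOS
Y2 | NY
Y1 | DEN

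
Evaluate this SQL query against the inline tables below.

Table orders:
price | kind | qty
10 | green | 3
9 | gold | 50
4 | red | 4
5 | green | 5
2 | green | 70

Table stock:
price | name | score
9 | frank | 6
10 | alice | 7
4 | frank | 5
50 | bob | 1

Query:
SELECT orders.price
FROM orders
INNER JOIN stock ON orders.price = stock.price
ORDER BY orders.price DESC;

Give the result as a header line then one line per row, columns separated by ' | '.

After JOIN stock (3 rows):
orders.price | orders.kind | orders.qty | stock.price | stock.name | stock.score
10 | green | 3 | 10 | alice | 7
9 | gold | 50 | 9 | frank | 6
4 | red | 4 | 4 | frank | 5
After SELECT (3 rows):
orders.price
10
9
4
After ORDER BY (3 rows):
orders.price
10
9
4

== RESULT ==
orders.price
10
9
4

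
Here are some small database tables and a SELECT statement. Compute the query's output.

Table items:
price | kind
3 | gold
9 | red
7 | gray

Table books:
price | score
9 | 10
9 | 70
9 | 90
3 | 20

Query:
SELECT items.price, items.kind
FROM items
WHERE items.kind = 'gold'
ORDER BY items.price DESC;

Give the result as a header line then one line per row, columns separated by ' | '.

== RESULT ==
items.price | items.kind
3 | gold

Derivation:
After WHERE (1 rows):
items.price | items.kind
3 | gold
After SELECT (1 rows):
items.price | items.kind
3 | gold
After ORDER BY (1 rows):
items.price | items.kind
3 | gold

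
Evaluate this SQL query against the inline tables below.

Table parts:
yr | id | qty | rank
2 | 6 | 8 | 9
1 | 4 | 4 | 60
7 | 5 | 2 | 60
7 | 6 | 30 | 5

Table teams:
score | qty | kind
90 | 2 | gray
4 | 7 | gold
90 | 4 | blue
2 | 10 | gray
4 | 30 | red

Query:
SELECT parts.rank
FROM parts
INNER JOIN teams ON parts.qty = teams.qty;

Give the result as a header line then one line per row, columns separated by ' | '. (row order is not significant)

After JOIN teams (3 rows):
parts.yr | parts.id | parts.qty | parts.rank | teams.score | teams.qty | teams.kind
1 | 4 | 4 | 60 | 90 | 4 | blue
7 | 5 | 2 | 60 | 90 | 2 | gray
7 | 6 | 30 | 5 | 4 | 30 | red
After SELECT (3 rows):
parts.rank
60
60
5

== RESULT ==
parts.rank
60
60
5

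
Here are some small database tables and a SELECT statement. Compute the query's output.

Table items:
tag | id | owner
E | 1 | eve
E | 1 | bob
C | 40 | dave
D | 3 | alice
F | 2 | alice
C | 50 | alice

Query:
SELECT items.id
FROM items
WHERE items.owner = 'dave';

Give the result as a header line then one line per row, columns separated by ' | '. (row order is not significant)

== RESULT ==
items.id
40

Derivation:
After WHERE (1 rows):
items.tag | items.id | items.owner
C | 40 | dave
After SELECT (1 rows):
items.id
40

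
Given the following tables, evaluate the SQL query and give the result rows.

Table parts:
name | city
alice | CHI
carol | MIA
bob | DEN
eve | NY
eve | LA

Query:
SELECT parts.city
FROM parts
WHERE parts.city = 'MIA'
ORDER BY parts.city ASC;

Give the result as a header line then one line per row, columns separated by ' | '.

== RESULT ==
parts.city
MIA

Derivation:
After WHERE (1 rows):
parts.name | parts.city
carol | MIA
After SELECT (1 rows):
parts.city
MIA
After ORDER BY (1 rows):
parts.city
MIA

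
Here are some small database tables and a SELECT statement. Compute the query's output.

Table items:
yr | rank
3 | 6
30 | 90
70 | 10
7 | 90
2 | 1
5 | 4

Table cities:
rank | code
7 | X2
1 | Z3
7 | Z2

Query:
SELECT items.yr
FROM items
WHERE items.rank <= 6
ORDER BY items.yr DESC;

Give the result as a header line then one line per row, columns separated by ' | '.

== RESULT ==
items.yr
5
3
2

Derivation:
After WHERE (3 rows):
items.yr | items.rank
3 | 6
2 | 1
5 | 4
After SELECT (3 rows):
items.yr
3
2
5
After ORDER BY (3 rows):
items.yr
5
3
2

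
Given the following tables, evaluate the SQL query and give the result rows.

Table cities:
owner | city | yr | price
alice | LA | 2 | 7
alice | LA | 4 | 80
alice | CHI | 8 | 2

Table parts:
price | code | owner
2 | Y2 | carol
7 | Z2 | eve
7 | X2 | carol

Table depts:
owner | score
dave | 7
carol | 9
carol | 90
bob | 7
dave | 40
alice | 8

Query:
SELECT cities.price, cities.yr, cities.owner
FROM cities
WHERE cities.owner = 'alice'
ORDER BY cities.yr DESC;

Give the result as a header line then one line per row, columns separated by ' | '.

After WHERE (3 rows):
cities.owner | cities.city | cities.yr | cities.price
alice | LA | 2 | 7
alice | LA | 4 | 80
alice | CHI | 8 | 2
After SELECT (3 rows):
cities.price | cities.yr | cities.owner
7 | 2 | alice
80 | 4 | alice
2 | 8 | alice
After ORDER BY (3 rows):
cities.price | cities.yr | cities.owner
2 | 8 | alice
80 | 4 | alice
7 | 2 | alice

== RESULT ==
cities.price | cities.yr | cities.owner
2 | 8 | alice
80 | 4 | alice
7 | 2 | alice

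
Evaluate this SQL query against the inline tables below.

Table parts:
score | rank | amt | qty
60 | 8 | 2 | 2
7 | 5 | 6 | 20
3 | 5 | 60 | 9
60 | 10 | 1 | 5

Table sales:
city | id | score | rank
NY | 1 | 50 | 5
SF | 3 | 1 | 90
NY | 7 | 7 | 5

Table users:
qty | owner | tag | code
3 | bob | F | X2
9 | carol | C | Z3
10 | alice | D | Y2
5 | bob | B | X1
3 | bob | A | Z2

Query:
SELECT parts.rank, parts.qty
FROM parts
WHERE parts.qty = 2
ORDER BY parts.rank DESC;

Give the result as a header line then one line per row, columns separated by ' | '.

After WHERE (1 rows):
parts.score | parts.rank | parts.amt | parts.qty
60 | 8 | 2 | 2
After SELECT (1 rows):
parts.rank | parts.qty
8 | 2
After ORDER BY (1 rows):
parts.rank | parts.qty
8 | 2

== RESULT ==
parts.rank | parts.qty
8 | 2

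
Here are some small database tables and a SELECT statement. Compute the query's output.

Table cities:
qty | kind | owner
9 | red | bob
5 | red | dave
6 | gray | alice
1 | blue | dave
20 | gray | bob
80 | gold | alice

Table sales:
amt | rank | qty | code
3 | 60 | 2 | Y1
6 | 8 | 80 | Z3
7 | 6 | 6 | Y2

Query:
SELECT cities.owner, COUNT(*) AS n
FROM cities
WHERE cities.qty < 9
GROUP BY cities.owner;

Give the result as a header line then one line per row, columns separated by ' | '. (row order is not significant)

== RESULT ==
cities.owner | n
dave | 2
alice | 1

Derivation:
After WHERE (3 rows):
cities.qty | cities.kind | cities.owner
5 | red | dave
6 | gray | alice
1 | blue | dave
After GROUP BY (2 rows):
cities.owner | n
dave | 2
alice | 1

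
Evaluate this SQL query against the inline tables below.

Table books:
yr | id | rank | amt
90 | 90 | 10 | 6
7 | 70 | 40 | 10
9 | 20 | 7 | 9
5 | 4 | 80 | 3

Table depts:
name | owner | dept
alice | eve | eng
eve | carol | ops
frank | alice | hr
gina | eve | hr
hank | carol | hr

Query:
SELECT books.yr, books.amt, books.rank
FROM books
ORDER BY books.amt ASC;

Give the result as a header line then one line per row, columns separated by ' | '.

== RESULT ==
books.yr | books.amt | books.rank
5 | 3 | 80
90 | 6 | 10
9 | 9 | 7
7 | 10 | 40

Derivation:
After SELECT (4 rows):
books.yr | books.amt | books.rank
90 | 6 | 10
7 | 10 | 40
9 | 9 | 7
5 | 3 | 80
After ORDER BY (4 rows):
books.yr | books.amt | books.rank
5 | 3 | 80
90 | 6 | 10
9 | 9 | 7
7 | 10 | 40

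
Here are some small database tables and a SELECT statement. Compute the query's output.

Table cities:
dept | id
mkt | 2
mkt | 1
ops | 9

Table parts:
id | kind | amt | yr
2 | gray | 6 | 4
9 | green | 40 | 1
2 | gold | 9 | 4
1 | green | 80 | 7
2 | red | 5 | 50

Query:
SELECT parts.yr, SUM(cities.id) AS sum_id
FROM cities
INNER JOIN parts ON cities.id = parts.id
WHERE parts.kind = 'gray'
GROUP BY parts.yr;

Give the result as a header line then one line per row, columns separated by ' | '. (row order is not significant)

After JOIN parts (5 rows):
cities.dept | cities.id | parts.id | parts.kind | parts.amt | parts.yr
mkt | 2 | 2 | gray | 6 | 4
mkt | 2 | 2 | gold | 9 | 4
mkt | 2 | 2 | red | 5 | 50
mkt | 1 | 1 | green | 80 | 7
ops | 9 | 9 | green | 40 | 1
After WHERE (1 rows):
cities.dept | cities.id | parts.id | parts.kind | parts.amt | parts.yr
mkt | 2 | 2 | gray | 6 | 4
After GROUP BY (1 rows):
parts.yr | sum_id
4 | 2

== RESULT ==
parts.yr | sum_id
4 | 2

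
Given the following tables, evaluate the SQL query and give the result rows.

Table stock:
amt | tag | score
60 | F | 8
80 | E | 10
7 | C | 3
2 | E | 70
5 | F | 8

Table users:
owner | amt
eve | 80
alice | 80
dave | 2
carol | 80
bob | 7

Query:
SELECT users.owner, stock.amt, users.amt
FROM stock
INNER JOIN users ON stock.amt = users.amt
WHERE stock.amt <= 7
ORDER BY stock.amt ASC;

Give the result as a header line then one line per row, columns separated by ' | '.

== RESULT ==
users.owner | stock.amt | users.amt
dave | 2 | 2
bob | 7 | 7

Derivation:
After JOIN users (5 rows):
stock.amt | stock.tag | stock.score | users.owner | users.amt
80 | E | 10 | eve | 80
80 | E | 10 | alice | 80
80 | E | 10 | carol | 80
7 | C | 3 | bob | 7
2 | E | 70 | dave | 2
After WHERE (2 rows):
stock.amt | stock.tag | stock.score | users.owner | users.amt
7 | C | 3 | bob | 7
2 | E | 70 | dave | 2
After SELECT (2 rows):
users.owner | stock.amt | users.amt
bob | 7 | 7
dave | 2 | 2
After ORDER BY (2 rows):
users.owner | stock.amt | users.amt
dave | 2 | 2
bob | 7 | 7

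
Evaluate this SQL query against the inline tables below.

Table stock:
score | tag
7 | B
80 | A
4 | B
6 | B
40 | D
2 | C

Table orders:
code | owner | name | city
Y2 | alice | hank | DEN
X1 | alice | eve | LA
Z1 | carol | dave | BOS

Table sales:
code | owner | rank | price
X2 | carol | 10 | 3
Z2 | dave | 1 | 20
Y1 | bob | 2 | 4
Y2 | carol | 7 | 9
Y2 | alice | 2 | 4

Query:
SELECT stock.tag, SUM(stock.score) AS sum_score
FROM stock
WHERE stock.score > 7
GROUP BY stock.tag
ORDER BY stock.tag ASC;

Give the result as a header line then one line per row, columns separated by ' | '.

After WHERE (2 rows):
stock.score | stock.tag
80 | A
40 | D
After GROUP BY (2 rows):
stock.tag | sum_score
A | 80
D | 40
After ORDER BY (2 rows):
stock.tag | sum_score
A | 80
D | 40

== RESULT ==
stock.tag | sum_score
A | 80
D | 40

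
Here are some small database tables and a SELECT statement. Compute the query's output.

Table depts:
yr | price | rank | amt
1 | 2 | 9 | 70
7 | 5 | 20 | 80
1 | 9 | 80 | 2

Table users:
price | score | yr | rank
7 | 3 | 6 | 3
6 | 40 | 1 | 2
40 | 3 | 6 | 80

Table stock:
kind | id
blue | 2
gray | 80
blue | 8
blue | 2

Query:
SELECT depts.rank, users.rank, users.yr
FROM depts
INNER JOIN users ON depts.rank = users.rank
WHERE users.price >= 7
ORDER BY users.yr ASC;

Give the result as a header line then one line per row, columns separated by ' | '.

After JOIN users (1 rows):
depts.yr | depts.price | depts.rank | depts.amt | users.price | users.score | users.yr | users.rank
1 | 9 | 80 | 2 | 40 | 3 | 6 | 80
After WHERE (1 rows):
depts.yr | depts.price | depts.rank | depts.amt | users.price | users.score | users.yr | users.rank
1 | 9 | 80 | 2 | 40 | 3 | 6 | 80
After SELECT (1 rows):
depts.rank | users.rank | users.yr
80 | 80 | 6
After ORDER BY (1 rows):
depts.rank | users.rank | users.yr
80 | 80 | 6

== RESULT ==
depts.rank | users.rank | users.yr
80 | 80 | 6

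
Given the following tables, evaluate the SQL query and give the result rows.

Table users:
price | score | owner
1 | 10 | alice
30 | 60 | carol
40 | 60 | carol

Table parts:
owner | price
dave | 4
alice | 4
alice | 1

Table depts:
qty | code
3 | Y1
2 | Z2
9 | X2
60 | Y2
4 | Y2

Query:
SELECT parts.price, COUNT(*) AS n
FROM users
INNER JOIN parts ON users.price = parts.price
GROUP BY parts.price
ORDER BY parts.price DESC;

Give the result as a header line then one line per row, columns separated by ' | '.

== RESULT ==
parts.price | n
1 | 1

Derivation:
After JOIN parts (1 rows):
users.price | users.score | users.owner | parts.owner | parts.price
1 | 10 | alice | alice | 1
After GROUP BY (1 rows):
parts.price | n
1 | 1
After ORDER BY (1 rows):
parts.price | n
1 | 1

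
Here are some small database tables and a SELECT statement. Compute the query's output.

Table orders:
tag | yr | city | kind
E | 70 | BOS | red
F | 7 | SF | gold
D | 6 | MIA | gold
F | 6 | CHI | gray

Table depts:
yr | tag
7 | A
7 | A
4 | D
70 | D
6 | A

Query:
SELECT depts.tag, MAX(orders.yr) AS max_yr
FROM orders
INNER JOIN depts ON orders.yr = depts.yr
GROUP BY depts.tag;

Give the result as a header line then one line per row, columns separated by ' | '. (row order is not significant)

== RESULT ==
depts.tag | max_yr
D | 70
A | 7

Derivation:
After JOIN depts (5 rows):
orders.tag | orders.yr | orders.city | orders.kind | depts.yr | depts.tag
E | 70 | BOS | red | 70 | D
F | 7 | SF | gold | 7 | A
F | 7 | SF | gold | 7 | A
D | 6 | MIA | gold | 6 | A
F | 6 | CHI | gray | 6 | A
After GROUP BY (2 rows):
depts.tag | max_yr
D | 70
A | 7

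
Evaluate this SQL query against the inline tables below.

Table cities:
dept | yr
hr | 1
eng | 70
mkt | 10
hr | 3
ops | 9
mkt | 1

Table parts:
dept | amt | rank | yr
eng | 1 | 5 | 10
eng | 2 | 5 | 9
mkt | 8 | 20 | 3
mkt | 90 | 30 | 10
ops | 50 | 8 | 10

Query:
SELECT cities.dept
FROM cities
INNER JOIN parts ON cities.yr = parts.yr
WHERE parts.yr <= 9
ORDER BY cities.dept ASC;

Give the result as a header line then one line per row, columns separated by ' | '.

After JOIN parts (5 rows):
cities.dept | cities.yr | parts.dept | parts.amt | parts.rank | parts.yr
mkt | 10 | eng | 1 | 5 | 10
mkt | 10 | mkt | 90 | 30 | 10
mkt | 10 | ops | 50 | 8 | 10
hr | 3 | mkt | 8 | 20 | 3
ops | 9 | eng | 2 | 5 | 9
After WHERE (2 rows):
cities.dept | cities.yr | parts.dept | parts.amt | parts.rank | parts.yr
hr | 3 | mkt | 8 | 20 | 3
ops | 9 | eng | 2 | 5 | 9
After SELECT (2 rows):
cities.dept
hr
ops
After ORDER BY (2 rows):
cities.dept
hr
ops

== RESULT ==
cities.dept
hr
ops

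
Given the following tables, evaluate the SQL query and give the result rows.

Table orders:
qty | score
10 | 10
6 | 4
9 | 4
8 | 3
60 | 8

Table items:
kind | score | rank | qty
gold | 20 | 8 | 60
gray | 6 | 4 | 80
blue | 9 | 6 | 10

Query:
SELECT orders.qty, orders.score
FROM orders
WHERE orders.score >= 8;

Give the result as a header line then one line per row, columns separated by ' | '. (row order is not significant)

== RESULT ==
orders.qty | orders.score
10 | 10
60 | 8

Derivation:
After WHERE (2 rows):
orders.qty | orders.score
10 | 10
60 | 8
After SELECT (2 rows):
orders.qty | orders.score
10 | 10
60 | 8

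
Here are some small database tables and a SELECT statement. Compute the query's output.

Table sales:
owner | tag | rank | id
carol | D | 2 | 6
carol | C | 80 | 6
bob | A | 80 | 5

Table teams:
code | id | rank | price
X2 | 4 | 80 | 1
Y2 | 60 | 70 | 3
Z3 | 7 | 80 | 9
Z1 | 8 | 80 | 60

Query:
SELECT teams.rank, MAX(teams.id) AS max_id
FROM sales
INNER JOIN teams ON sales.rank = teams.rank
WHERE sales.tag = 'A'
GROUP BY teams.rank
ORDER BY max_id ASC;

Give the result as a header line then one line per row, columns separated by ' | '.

After JOIN teams (6 rows):
sales.owner | sales.tag | sales.rank | sales.id | teams.code | teams.id | teams.rank | teams.price
carol | C | 80 | 6 | X2 | 4 | 80 | 1
carol | C | 80 | 6 | Z3 | 7 | 80 | 9
carol | C | 80 | 6 | Z1 | 8 | 80 | 60
bob | A | 80 | 5 | X2 | 4 | 80 | 1
bob | A | 80 | 5 | Z3 | 7 | 80 | 9
bob | A | 80 | 5 | Z1 | 8 | 80 | 60
After WHERE (3 rows):
sales.owner | sales.tag | sales.rank | sales.id | teams.code | teams.id | teams.rank | teams.price
bob | A | 80 | 5 | X2 | 4 | 80 | 1
bob | A | 80 | 5 | Z3 | 7 | 80 | 9
bob | A | 80 | 5 | Z1 | 8 | 80 | 60
After GROUP BY (1 rows):
teams.rank | max_id
80 | 8
After ORDER BY (1 rows):
teams.rank | max_id
80 | 8

== RESULT ==
teams.rank | max_id
80 | 8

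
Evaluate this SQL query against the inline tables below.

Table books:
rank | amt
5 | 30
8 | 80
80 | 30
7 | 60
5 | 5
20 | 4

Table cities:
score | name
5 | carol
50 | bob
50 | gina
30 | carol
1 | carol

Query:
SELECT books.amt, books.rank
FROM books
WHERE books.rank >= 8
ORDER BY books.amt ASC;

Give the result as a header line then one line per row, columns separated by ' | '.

== RESULT ==
books.amt | books.rank
4 | 20
30 | 80
80 | 8

Derivation:
After WHERE (3 rows):
books.rank | books.amt
8 | 80
80 | 30
20 | 4
After SELECT (3 rows):
books.amt | books.rank
80 | 8
30 | 80
4 | 20
After ORDER BY (3 rows):
books.amt | books.rank
4 | 20
30 | 80
80 | 8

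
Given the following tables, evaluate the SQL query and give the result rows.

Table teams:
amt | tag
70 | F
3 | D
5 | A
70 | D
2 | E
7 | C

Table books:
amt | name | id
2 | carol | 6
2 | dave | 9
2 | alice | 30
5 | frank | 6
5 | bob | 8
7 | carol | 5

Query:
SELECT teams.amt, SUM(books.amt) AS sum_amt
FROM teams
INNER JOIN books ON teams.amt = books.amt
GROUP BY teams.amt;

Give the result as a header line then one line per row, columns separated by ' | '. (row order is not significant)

== RESULT ==
teams.amt | sum_amt
5 | 10
2 | 6
7 | 7

Derivation:
After JOIN books (6 rows):
teams.amt | teams.tag | books.amt | books.name | books.id
5 | A | 5 | frank | 6
5 | A | 5 | bob | 8
2 | E | 2 | carol | 6
2 | E | 2 | dave | 9
2 | E | 2 | alice | 30
7 | C | 7 | carol | 5
After GROUP BY (3 rows):
teams.amt | sum_amt
5 | 10
2 | 6
7 | 7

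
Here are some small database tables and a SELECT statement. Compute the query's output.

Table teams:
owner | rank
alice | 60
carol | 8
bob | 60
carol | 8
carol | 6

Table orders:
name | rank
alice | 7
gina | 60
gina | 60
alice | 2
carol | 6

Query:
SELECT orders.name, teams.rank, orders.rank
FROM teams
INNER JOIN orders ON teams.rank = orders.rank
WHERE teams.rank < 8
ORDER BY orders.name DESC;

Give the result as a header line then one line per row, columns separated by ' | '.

== RESULT ==
orders.name | teams.rank | orders.rank
carol | 6 | 6

Derivation:
After JOIN orders (5 rows):
teams.owner | teams.rank | orders.name | orders.rank
alice | 60 | gina | 60
alice | 60 | gina | 60
bob | 60 | gina | 60
bob | 60 | gina | 60
carol | 6 | carol | 6
After WHERE (1 rows):
teams.owner | teams.rank | orders.name | orders.rank
carol | 6 | carol | 6
After SELECT (1 rows):
orders.name | teams.rank | orders.rank
carol | 6 | 6
After ORDER BY (1 rows):
orders.name | teams.rank | orders.rank
carol | 6 | 6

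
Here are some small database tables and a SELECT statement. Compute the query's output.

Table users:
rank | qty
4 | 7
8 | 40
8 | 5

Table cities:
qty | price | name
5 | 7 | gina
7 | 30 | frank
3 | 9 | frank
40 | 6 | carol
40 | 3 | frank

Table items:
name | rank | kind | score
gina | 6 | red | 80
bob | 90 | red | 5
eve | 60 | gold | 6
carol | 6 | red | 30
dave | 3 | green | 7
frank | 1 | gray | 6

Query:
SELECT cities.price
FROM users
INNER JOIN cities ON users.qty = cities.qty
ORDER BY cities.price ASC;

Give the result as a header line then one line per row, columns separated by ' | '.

After JOIN cities (4 rows):
users.rank | users.qty | cities.qty | cities.price | cities.name
4 | 7 | 7 | 30 | frank
8 | 40 | 40 | 6 | carol
8 | 40 | 40 | 3 | frank
8 | 5 | 5 | 7 | gina
After SELECT (4 rows):
cities.price
30
6
3
7
After ORDER BY (4 rows):
cities.price
3
6
7
30

== RESULT ==
cities.price
3
6
7
30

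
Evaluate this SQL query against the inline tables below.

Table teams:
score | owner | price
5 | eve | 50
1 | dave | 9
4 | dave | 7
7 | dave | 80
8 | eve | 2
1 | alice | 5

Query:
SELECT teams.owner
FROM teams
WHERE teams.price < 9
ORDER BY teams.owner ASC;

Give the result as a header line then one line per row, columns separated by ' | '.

After WHERE (3 rows):
teams.score | teams.owner | teams.price
4 | dave | 7
8 | eve | 2
1 | alice | 5
After SELECT (3 rows):
teams.owner
dave
eve
alice
After ORDER BY (3 rows):
teams.owner
alice
dave
eve

== RESULT ==
teams.owner
alice
dave
eve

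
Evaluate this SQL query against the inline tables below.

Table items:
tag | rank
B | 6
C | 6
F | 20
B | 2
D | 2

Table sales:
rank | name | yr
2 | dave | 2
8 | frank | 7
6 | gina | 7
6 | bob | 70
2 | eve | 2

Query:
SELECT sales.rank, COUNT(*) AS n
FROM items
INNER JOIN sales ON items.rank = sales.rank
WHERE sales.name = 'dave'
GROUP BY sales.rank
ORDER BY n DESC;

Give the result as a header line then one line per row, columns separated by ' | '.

== RESULT ==
sales.rank | n
2 | 2

Derivation:
After JOIN sales (8 rows):
items.tag | items.rank | sales.rank | sales.name | sales.yr
B | 6 | 6 | gina | 7
B | 6 | 6 | bob | 70
C | 6 | 6 | gina | 7
C | 6 | 6 | bob | 70
B | 2 | 2 | dave | 2
B | 2 | 2 | eve | 2
D | 2 | 2 | dave | 2
D | 2 | 2 | eve | 2
After WHERE (2 rows):
items.tag | items.rank | sales.rank | sales.name | sales.yr
B | 2 | 2 | dave | 2
D | 2 | 2 | dave | 2
After GROUP BY (1 rows):
sales.rank | n
2 | 2
After ORDER BY (1 rows):
sales.rank | n
2 | 2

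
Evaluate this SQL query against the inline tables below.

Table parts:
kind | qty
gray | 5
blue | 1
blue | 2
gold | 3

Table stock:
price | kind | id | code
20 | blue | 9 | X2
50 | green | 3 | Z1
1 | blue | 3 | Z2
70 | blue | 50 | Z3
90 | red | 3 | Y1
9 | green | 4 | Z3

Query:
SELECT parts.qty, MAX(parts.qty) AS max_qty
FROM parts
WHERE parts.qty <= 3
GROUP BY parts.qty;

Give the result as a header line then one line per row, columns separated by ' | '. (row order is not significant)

After WHERE (3 rows):
parts.kind | parts.qty
blue | 1
blue | 2
gold | 3
After GROUP BY (3 rows):
parts.qty | max_qty
1 | 1
2 | 2
3 | 3

== RESULT ==
parts.qty | max_qty
1 | 1
2 | 2
3 | 3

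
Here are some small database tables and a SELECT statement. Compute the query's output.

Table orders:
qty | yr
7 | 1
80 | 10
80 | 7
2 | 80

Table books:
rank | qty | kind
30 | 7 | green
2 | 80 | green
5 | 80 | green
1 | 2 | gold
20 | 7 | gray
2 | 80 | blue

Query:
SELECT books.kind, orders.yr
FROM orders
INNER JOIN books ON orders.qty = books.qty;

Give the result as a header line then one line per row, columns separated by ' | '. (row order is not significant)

== RESULT ==
books.kind | orders.yr
green | 1
gray | 1
green | 10
green | 10
blue | 10
green | 7
green | 7
blue | 7
gold | 80

Derivation:
After JOIN books (9 rows):
orders.qty | orders.yr | books.rank | books.qty | books.kind
7 | 1 | 30 | 7 | green
7 | 1 | 20 | 7 | gray
80 | 10 | 2 | 80 | green
80 | 10 | 5 | 80 | green
80 | 10 | 2 | 80 | blue
80 | 7 | 2 | 80 | green
80 | 7 | 5 | 80 | green
80 | 7 | 2 | 80 | blue
2 | 80 | 1 | 2 | gold
After SELECT (9 rows):
books.kind | orders.yr
green | 1
gray | 1
green | 10
green | 10
blue | 10
green | 7
green | 7
blue | 7
gold | 80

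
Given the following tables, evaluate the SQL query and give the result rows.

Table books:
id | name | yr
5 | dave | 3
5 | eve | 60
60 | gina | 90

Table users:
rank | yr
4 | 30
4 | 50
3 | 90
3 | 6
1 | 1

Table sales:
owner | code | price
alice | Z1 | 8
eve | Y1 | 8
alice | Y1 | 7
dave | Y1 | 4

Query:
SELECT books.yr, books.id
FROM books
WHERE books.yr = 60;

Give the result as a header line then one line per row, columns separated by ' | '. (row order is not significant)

== RESULT ==
books.yr | books.id
60 | 5

Derivation:
After WHERE (1 rows):
books.id | books.name | books.yr
5 | eve | 60
After SELECT (1 rows):
books.yr | books.id
60 | 5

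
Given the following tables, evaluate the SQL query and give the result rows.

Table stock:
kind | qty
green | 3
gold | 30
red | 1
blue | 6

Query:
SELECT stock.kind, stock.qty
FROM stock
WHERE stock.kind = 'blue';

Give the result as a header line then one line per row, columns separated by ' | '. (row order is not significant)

== RESULT ==
stock.kind | stock.qty
blue | 6

Derivation:
After WHERE (1 rows):
stock.kind | stock.qty
blue | 6
After SELECT (1 rows):
stock.kind | stock.qty
blue | 6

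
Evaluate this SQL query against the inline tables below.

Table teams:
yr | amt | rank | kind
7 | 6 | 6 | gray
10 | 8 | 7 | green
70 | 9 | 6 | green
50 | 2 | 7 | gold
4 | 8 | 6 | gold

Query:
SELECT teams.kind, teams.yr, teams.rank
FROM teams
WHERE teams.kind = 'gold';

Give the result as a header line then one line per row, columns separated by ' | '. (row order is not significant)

After WHERE (2 rows):
teams.yr | teams.amt | teams.rank | teams.kind
50 | 2 | 7 | gold
4 | 8 | 6 | gold
After SELECT (2 rows):
teams.kind | teams.yr | teams.rank
gold | 50 | 7
gold | 4 | 6

== RESULT ==
teams.kind | teams.yr | teams.rank
gold | 50 | 7
gold | 4 | 6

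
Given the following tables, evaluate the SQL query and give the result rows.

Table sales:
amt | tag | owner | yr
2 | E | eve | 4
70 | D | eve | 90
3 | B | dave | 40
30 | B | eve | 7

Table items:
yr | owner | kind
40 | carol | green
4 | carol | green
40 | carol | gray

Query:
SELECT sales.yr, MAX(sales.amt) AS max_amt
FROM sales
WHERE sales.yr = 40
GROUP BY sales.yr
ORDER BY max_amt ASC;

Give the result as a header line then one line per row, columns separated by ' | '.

After WHERE (1 rows):
sales.amt | sales.tag | sales.owner | sales.yr
3 | B | dave | 40
After GROUP BY (1 rows):
sales.yr | max_amt
40 | 3
After ORDER BY (1 rows):
sales.yr | max_amt
40 | 3

== RESULT ==
sales.yr | max_amt
40 | 3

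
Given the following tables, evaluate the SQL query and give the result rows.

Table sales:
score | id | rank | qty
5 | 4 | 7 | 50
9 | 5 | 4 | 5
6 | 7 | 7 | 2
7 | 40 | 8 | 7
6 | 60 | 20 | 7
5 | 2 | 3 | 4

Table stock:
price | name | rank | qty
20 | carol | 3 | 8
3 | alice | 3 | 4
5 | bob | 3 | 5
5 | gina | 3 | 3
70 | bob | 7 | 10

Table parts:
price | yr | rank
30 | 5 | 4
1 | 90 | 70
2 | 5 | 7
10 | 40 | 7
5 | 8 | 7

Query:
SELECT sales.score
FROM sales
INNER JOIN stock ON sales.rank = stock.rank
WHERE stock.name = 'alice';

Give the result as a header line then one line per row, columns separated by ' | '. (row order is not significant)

After JOIN stock (6 rows):
sales.score | sales.id | sales.rank | sales.qty | stock.price | stock.name | stock.rank | stock.qty
5 | 4 | 7 | 50 | 70 | bob | 7 | 10
6 | 7 | 7 | 2 | 70 | bob | 7 | 10
5 | 2 | 3 | 4 | 20 | carol | 3 | 8
5 | 2 | 3 | 4 | 3 | alice | 3 | 4
5 | 2 | 3 | 4 | 5 | bob | 3 | 5
5 | 2 | 3 | 4 | 5 | gina | 3 | 3
After WHERE (1 rows):
sales.score | sales.id | sales.rank | sales.qty | stock.price | stock.name | stock.rank | stock.qty
5 | 2 | 3 | 4 | 3 | alice | 3 | 4
After SELECT (1 rows):
sales.score
5

== RESULT ==
sales.score
5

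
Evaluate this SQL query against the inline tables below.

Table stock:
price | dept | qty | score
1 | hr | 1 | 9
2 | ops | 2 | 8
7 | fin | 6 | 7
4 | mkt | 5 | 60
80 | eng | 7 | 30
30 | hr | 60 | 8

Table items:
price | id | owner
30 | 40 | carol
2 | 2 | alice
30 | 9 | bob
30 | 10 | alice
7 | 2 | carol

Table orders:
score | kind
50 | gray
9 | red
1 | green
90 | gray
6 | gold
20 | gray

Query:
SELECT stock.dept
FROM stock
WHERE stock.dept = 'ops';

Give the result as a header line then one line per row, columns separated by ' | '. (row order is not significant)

== RESULT ==
stock.dept
ops

Derivation:
After WHERE (1 rows):
stock.price | stock.dept | stock.qty | stock.score
2 | ops | 2 | 8
After SELECT (1 rows):
stock.dept
ops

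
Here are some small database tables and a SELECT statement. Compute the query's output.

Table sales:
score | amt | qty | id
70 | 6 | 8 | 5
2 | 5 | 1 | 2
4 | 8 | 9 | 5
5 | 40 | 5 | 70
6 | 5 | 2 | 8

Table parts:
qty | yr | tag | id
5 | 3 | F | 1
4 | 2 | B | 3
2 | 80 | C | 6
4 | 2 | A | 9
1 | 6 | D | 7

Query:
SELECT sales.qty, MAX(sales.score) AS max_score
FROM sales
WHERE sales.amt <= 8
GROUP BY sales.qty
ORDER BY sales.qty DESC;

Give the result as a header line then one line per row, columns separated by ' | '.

== RESULT ==
sales.qty | max_score
9 | 4
8 | 70
2 | 6
1 | 2

Derivation:
After WHERE (4 rows):
sales.score | sales.amt | sales.qty | sales.id
70 | 6 | 8 | 5
2 | 5 | 1 | 2
4 | 8 | 9 | 5
6 | 5 | 2 | 8
After GROUP BY (4 rows):
sales.qty | max_score
8 | 70
1 | 2
9 | 4
2 | 6
After ORDER BY (4 rows):
sales.qty | max_score
9 | 4
8 | 70
2 | 6
1 | 2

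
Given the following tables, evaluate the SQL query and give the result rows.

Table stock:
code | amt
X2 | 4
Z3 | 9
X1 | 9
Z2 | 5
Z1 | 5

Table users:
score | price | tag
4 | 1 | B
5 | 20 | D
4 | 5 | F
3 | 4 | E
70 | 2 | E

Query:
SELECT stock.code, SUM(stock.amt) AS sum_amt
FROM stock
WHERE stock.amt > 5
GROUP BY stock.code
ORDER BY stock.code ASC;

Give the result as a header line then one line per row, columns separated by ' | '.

== RESULT ==
stock.code | sum_amt
X1 | 9
Z3 | 9

Derivation:
After WHERE (2 rows):
stock.code | stock.amt
Z3 | 9
X1 | 9
After GROUP BY (2 rows):
stock.code | sum_amt
Z3 | 9
X1 | 9
After ORDER BY (2 rows):
stock.code | sum_amt
X1 | 9
Z3 | 9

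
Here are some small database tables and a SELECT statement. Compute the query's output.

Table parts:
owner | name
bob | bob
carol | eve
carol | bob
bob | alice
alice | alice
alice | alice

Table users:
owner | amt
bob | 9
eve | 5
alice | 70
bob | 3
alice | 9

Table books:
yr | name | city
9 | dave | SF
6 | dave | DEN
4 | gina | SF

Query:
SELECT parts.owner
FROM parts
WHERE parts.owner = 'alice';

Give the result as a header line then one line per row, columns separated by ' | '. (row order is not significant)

After WHERE (2 rows):
parts.owner | parts.name
alice | alice
alice | alice
After SELECT (2 rows):
parts.owner
alice
alice

== RESULT ==
parts.owner
alice
alice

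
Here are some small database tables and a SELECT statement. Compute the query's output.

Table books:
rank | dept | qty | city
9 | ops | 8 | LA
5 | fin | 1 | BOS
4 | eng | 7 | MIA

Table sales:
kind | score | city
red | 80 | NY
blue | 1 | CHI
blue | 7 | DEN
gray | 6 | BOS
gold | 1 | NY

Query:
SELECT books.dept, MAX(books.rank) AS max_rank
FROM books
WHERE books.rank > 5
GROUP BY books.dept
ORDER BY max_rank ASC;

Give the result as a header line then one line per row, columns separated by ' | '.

== RESULT ==
books.dept | max_rank
ops | 9

Derivation:
After WHERE (1 rows):
books.rank | books.dept | books.qty | books.city
9 | ops | 8 | LA
After GROUP BY (1 rows):
books.dept | max_rank
ops | 9
After ORDER BY (1 rows):
books.dept | max_rank
ops | 9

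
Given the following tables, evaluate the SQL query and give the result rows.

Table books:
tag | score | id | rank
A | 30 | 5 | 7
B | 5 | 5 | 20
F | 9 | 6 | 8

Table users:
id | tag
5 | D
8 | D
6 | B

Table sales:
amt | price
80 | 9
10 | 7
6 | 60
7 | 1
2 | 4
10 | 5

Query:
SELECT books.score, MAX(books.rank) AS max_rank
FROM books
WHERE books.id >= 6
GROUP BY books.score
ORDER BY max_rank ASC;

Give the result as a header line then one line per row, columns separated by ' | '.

After WHERE (1 rows):
books.tag | books.score | books.id | books.rank
F | 9 | 6 | 8
After GROUP BY (1 rows):
books.score | max_rank
9 | 8
After ORDER BY (1 rows):
books.score | max_rank
9 | 8

== RESULT ==
books.score | max_rank
9 | 8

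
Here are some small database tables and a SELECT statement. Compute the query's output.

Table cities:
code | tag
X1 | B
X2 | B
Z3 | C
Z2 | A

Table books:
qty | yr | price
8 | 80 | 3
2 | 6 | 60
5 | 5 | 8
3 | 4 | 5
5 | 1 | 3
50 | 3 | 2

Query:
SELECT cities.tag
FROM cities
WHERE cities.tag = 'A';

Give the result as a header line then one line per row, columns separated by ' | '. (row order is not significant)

After WHERE (1 rows):
cities.code | cities.tag
Z2 | A
After SELECT (1 rows):
cities.tag
A

== RESULT ==
cities.tag
A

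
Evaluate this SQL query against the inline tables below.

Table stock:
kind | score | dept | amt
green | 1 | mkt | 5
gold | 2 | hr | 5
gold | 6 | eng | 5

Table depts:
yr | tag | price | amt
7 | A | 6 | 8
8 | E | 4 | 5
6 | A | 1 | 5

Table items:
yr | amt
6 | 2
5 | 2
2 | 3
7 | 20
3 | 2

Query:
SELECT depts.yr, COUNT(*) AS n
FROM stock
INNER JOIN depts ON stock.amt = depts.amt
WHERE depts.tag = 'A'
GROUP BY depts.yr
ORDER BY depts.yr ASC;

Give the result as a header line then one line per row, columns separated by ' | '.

== RESULT ==
depts.yr | n
6 | 3

Derivation:
After JOIN depts (6 rows):
stock.kind | stock.score | stock.dept | stock.amt | depts.yr | depts.tag | depts.price | depts.amt
green | 1 | mkt | 5 | 8 | E | 4 | 5
green | 1 | mkt | 5 | 6 | A | 1 | 5
gold | 2 | hr | 5 | 8 | E | 4 | 5
gold | 2 | hr | 5 | 6 | A | 1 | 5
gold | 6 | eng | 5 | 8 | E | 4 | 5
gold | 6 | eng | 5 | 6 | A | 1 | 5
After WHERE (3 rows):
stock.kind | stock.score | stock.dept | stock.amt | depts.yr | depts.tag | depts.price | depts.amt
green | 1 | mkt | 5 | 6 | A | 1 | 5
gold | 2 | hr | 5 | 6 | A | 1 | 5
gold | 6 | eng | 5 | 6 | A | 1 | 5
After GROUP BY (1 rows):
depts.yr | n
6 | 3
After ORDER BY (1 rows):
depts.yr | n
6 | 3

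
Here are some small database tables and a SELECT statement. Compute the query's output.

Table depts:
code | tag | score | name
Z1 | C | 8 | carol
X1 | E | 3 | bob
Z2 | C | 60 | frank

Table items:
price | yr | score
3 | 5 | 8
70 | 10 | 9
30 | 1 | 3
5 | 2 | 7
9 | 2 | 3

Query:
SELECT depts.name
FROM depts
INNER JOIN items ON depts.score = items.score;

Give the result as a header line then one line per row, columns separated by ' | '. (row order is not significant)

== RESULT ==
depts.name
carol
bob
bob

Derivation:
After JOIN items (3 rows):
depts.code | depts.tag | depts.score | depts.name | items.price | items.yr | items.score
Z1 | C | 8 | carol | 3 | 5 | 8
X1 | E | 3 | bob | 30 | 1 | 3
X1 | E | 3 | bob | 9 | 2 | 3
After SELECT (3 rows):
depts.name
carol
bob
bob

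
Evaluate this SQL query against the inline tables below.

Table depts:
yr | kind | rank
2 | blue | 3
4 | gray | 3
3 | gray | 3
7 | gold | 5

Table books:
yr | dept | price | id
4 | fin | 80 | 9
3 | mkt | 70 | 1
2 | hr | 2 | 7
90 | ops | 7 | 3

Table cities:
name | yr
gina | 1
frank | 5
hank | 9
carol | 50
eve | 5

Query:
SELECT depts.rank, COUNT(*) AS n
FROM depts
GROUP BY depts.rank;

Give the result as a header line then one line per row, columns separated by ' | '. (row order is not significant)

== RESULT ==
depts.rank | n
3 | 3
5 | 1

Derivation:
After GROUP BY (2 rows):
depts.rank | n
3 | 3
5 | 1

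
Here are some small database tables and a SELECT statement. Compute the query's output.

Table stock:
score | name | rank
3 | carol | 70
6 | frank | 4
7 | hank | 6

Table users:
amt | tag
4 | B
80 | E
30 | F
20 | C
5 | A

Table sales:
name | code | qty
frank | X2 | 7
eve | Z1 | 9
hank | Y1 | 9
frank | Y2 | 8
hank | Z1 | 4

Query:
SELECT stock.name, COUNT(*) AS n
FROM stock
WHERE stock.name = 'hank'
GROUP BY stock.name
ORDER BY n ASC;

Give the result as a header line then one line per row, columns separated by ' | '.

After WHERE (1 rows):
stock.score | stock.name | stock.rank
7 | hank | 6
After GROUP BY (1 rows):
stock.name | n
hank | 1
After ORDER BY (1 rows):
stock.name | n
hank | 1

== RESULT ==
stock.name | n
hank | 1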